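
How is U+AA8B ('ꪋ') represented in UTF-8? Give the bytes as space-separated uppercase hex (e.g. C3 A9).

EA AA 8B

U+AA8B = 0xAA8B = 43659 decimal. In range U+0800–U+FFFF → 3-byte form: 1110xxxx 10xxxxxx 10xxxxxx.
Binary (16 bits): 1010101010001011.
Split 4+6+6: 1010 | 101010 | 001011.
Byte 1: 11101010 = 0xEA.
Byte 2: 10101010 = 0xAA.
Byte 3: 10001011 = 0x8B.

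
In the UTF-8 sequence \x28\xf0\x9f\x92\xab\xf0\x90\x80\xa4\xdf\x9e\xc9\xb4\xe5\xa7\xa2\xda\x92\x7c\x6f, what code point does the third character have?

U+10024

Offset 0: leading byte 0x28 = 00101000 → 1-byte char #1 = 28.
Offset 1: leading byte 0xF0 = 11110000 → 4-byte char #2 = F0 9F 92 AB.
Offset 5: leading byte 0xF0 = 11110000 → 4-byte char #3 = F0 90 80 A4.
Leading byte 0xF0 = 11110000 matches 11110xxx → 4-byte sequence.
Byte 1: 0xF0 = 11110000, payload 000 (3 bits).
Byte 2: 0x90 = 10010000 (10xxxxxx ✓), payload 010000.
Byte 3: 0x80 = 10000000 (10xxxxxx ✓), payload 000000.
Byte 4: 0xA4 = 10100100 (10xxxxxx ✓), payload 100100.
Concatenate: 000010000000000100100 = 0x10024 (21 bits → U+10024).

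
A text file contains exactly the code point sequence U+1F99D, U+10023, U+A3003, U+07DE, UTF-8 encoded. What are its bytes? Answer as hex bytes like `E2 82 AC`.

U+1F99D: 4-byte form → F0 9F A6 9D.
U+10023: 4-byte form → F0 90 80 A3.
U+A3003: 4-byte form → F2 A3 80 83.
U+07DE: 2-byte form → DF 9E.
Concatenated (14 bytes): F0 9F A6 9D F0 90 80 A3 F2 A3 80 83 DF 9E.

F0 9F A6 9D F0 90 80 A3 F2 A3 80 83 DF 9E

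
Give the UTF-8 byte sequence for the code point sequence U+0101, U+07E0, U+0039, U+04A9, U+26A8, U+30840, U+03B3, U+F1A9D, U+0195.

C4 81 DF A0 39 D2 A9 E2 9A A8 F0 B0 A1 80 CE B3 F3 B1 AA 9D C6 95

U+0101: 2-byte form → C4 81.
U+07E0: 2-byte form → DF A0.
U+0039: 1-byte form → 39.
U+04A9: 2-byte form → D2 A9.
U+26A8: 3-byte form → E2 9A A8.
U+30840: 4-byte form → F0 B0 A1 80.
U+03B3: 2-byte form → CE B3.
U+F1A9D: 4-byte form → F3 B1 AA 9D.
U+0195: 2-byte form → C6 95.
Concatenated (22 bytes): C4 81 DF A0 39 D2 A9 E2 9A A8 F0 B0 A1 80 CE B3 F3 B1 AA 9D C6 95.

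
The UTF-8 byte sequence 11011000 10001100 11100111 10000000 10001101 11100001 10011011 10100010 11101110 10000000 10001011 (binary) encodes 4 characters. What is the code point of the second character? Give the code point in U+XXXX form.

Offset 0: leading byte 0xD8 = 11011000 → 2-byte char #1 = D8 8C.
Offset 2: leading byte 0xE7 = 11100111 → 3-byte char #2 = E7 80 8D.
Leading byte 0xE7 = 11100111 matches 1110xxxx → 3-byte sequence.
Byte 1: 0xE7 = 11100111, payload 0111 (4 bits).
Byte 2: 0x80 = 10000000 (10xxxxxx ✓), payload 000000.
Byte 3: 0x8D = 10001101 (10xxxxxx ✓), payload 001101.
Concatenate: 0111000000001101 = 0x700D (16 bits → U+700D).

U+700D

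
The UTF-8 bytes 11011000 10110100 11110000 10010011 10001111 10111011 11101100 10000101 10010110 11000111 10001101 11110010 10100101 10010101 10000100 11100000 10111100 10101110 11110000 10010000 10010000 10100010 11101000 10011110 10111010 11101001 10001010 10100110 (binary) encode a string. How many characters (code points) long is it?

Byte at offset 0: 0xD8 = 11011000 → 2-byte char (#1). Advance 2.
Byte at offset 2: 0xF0 = 11110000 → 4-byte char (#2). Advance 4.
Byte at offset 6: 0xEC = 11101100 → 3-byte char (#3). Advance 3.
Byte at offset 9: 0xC7 = 11000111 → 2-byte char (#4). Advance 2.
Byte at offset 11: 0xF2 = 11110010 → 4-byte char (#5). Advance 4.
Byte at offset 15: 0xE0 = 11100000 → 3-byte char (#6). Advance 3.
Byte at offset 18: 0xF0 = 11110000 → 4-byte char (#7). Advance 4.
Byte at offset 22: 0xE8 = 11101000 → 3-byte char (#8). Advance 3.
Byte at offset 25: 0xE9 = 11101001 → 3-byte char (#9). Advance 3.
Reached end at offset 28 after 9 code points.

9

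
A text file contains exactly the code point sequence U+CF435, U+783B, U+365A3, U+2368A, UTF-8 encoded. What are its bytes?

F3 8F 90 B5 E7 A0 BB F0 B6 96 A3 F0 A3 9A 8A

U+CF435: 4-byte form → F3 8F 90 B5.
U+783B: 3-byte form → E7 A0 BB.
U+365A3: 4-byte form → F0 B6 96 A3.
U+2368A: 4-byte form → F0 A3 9A 8A.
Concatenated (15 bytes): F3 8F 90 B5 E7 A0 BB F0 B6 96 A3 F0 A3 9A 8A.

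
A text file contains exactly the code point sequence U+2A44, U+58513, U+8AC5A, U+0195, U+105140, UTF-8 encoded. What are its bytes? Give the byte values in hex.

E2 A9 84 F1 98 94 93 F2 8A B1 9A C6 95 F4 85 85 80

U+2A44: 3-byte form → E2 A9 84.
U+58513: 4-byte form → F1 98 94 93.
U+8AC5A: 4-byte form → F2 8A B1 9A.
U+0195: 2-byte form → C6 95.
U+105140: 4-byte form → F4 85 85 80.
Concatenated (17 bytes): E2 A9 84 F1 98 94 93 F2 8A B1 9A C6 95 F4 85 85 80.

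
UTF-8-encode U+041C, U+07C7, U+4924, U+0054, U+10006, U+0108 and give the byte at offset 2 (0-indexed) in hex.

U+041C → 2-byte form D0 9C at offsets 0–1.
U+07C7 → 2-byte form DF 87 at offsets 2–3.
Offset 2 falls in char 2's range; it's byte 1 of DF 87 = 0xDF.

0xDF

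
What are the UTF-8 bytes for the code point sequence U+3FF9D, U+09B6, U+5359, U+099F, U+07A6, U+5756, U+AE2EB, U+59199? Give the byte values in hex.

U+3FF9D: 4-byte form → F0 BF BE 9D.
U+09B6: 3-byte form → E0 A6 B6.
U+5359: 3-byte form → E5 8D 99.
U+099F: 3-byte form → E0 A6 9F.
U+07A6: 2-byte form → DE A6.
U+5756: 3-byte form → E5 9D 96.
U+AE2EB: 4-byte form → F2 AE 8B AB.
U+59199: 4-byte form → F1 99 86 99.
Concatenated (26 bytes): F0 BF BE 9D E0 A6 B6 E5 8D 99 E0 A6 9F DE A6 E5 9D 96 F2 AE 8B AB F1 99 86 99.

F0 BF BE 9D E0 A6 B6 E5 8D 99 E0 A6 9F DE A6 E5 9D 96 F2 AE 8B AB F1 99 86 99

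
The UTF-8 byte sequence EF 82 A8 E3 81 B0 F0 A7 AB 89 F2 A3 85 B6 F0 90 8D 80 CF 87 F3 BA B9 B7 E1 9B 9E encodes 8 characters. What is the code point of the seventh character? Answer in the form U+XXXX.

Offset 0: leading byte 0xEF = 11101111 → 3-byte char #1 = EF 82 A8.
Offset 3: leading byte 0xE3 = 11100011 → 3-byte char #2 = E3 81 B0.
Offset 6: leading byte 0xF0 = 11110000 → 4-byte char #3 = F0 A7 AB 89.
Offset 10: leading byte 0xF2 = 11110010 → 4-byte char #4 = F2 A3 85 B6.
Offset 14: leading byte 0xF0 = 11110000 → 4-byte char #5 = F0 90 8D 80.
Offset 18: leading byte 0xCF = 11001111 → 2-byte char #6 = CF 87.
Offset 20: leading byte 0xF3 = 11110011 → 4-byte char #7 = F3 BA B9 B7.
Leading byte 0xF3 = 11110011 matches 11110xxx → 4-byte sequence.
Byte 1: 0xF3 = 11110011, payload 011 (3 bits).
Byte 2: 0xBA = 10111010 (10xxxxxx ✓), payload 111010.
Byte 3: 0xB9 = 10111001 (10xxxxxx ✓), payload 111001.
Byte 4: 0xB7 = 10110111 (10xxxxxx ✓), payload 110111.
Concatenate: 011111010111001110111 = 0xFAE77 (21 bits → U+FAE77).

U+FAE77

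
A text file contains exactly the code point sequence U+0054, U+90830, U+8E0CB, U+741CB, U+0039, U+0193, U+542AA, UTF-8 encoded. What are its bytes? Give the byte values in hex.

U+0054: 1-byte form → 54.
U+90830: 4-byte form → F2 90 A0 B0.
U+8E0CB: 4-byte form → F2 8E 83 8B.
U+741CB: 4-byte form → F1 B4 87 8B.
U+0039: 1-byte form → 39.
U+0193: 2-byte form → C6 93.
U+542AA: 4-byte form → F1 94 8A AA.
Concatenated (20 bytes): 54 F2 90 A0 B0 F2 8E 83 8B F1 B4 87 8B 39 C6 93 F1 94 8A AA.

54 F2 90 A0 B0 F2 8E 83 8B F1 B4 87 8B 39 C6 93 F1 94 8A AA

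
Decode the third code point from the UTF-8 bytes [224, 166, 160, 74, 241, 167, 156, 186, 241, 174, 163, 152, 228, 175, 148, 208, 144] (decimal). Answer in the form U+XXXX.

Offset 0: leading byte 0xE0 = 11100000 → 3-byte char #1 = E0 A6 A0.
Offset 3: leading byte 0x4A = 01001010 → 1-byte char #2 = 4A.
Offset 4: leading byte 0xF1 = 11110001 → 4-byte char #3 = F1 A7 9C BA.
Leading byte 0xF1 = 11110001 matches 11110xxx → 4-byte sequence.
Byte 1: 0xF1 = 11110001, payload 001 (3 bits).
Byte 2: 0xA7 = 10100111 (10xxxxxx ✓), payload 100111.
Byte 3: 0x9C = 10011100 (10xxxxxx ✓), payload 011100.
Byte 4: 0xBA = 10111010 (10xxxxxx ✓), payload 111010.
Concatenate: 001100111011100111010 = 0x6773A (21 bits → U+6773A).

U+6773A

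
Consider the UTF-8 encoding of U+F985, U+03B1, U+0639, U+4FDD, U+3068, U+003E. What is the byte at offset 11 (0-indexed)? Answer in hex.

0x81

U+F985 → 3-byte form EF A6 85 at offsets 0–2.
U+03B1 → 2-byte form CE B1 at offsets 3–4.
U+0639 → 2-byte form D8 B9 at offsets 5–6.
U+4FDD → 3-byte form E4 BF 9D at offsets 7–9.
U+3068 → 3-byte form E3 81 A8 at offsets 10–12.
Offset 11 falls in char 5's range; it's byte 2 of E3 81 A8 = 0x81.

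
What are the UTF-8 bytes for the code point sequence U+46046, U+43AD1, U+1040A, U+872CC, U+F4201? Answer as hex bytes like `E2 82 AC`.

U+46046: 4-byte form → F1 86 81 86.
U+43AD1: 4-byte form → F1 83 AB 91.
U+1040A: 4-byte form → F0 90 90 8A.
U+872CC: 4-byte form → F2 87 8B 8C.
U+F4201: 4-byte form → F3 B4 88 81.
Concatenated (20 bytes): F1 86 81 86 F1 83 AB 91 F0 90 90 8A F2 87 8B 8C F3 B4 88 81.

F1 86 81 86 F1 83 AB 91 F0 90 90 8A F2 87 8B 8C F3 B4 88 81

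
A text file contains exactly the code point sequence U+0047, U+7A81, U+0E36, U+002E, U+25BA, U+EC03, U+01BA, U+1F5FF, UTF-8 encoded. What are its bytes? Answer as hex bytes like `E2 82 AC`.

U+0047: 1-byte form → 47.
U+7A81: 3-byte form → E7 AA 81.
U+0E36: 3-byte form → E0 B8 B6.
U+002E: 1-byte form → 2E.
U+25BA: 3-byte form → E2 96 BA.
U+EC03: 3-byte form → EE B0 83.
U+01BA: 2-byte form → C6 BA.
U+1F5FF: 4-byte form → F0 9F 97 BF.
Concatenated (20 bytes): 47 E7 AA 81 E0 B8 B6 2E E2 96 BA EE B0 83 C6 BA F0 9F 97 BF.

47 E7 AA 81 E0 B8 B6 2E E2 96 BA EE B0 83 C6 BA F0 9F 97 BF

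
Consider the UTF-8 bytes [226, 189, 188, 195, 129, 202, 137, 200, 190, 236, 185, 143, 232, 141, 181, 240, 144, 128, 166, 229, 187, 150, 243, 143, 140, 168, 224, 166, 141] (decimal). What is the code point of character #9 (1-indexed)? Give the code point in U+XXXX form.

Offset 0: leading byte 0xE2 = 11100010 → 3-byte char #1 = E2 BD BC.
Offset 3: leading byte 0xC3 = 11000011 → 2-byte char #2 = C3 81.
Offset 5: leading byte 0xCA = 11001010 → 2-byte char #3 = CA 89.
Offset 7: leading byte 0xC8 = 11001000 → 2-byte char #4 = C8 BE.
Offset 9: leading byte 0xEC = 11101100 → 3-byte char #5 = EC B9 8F.
Offset 12: leading byte 0xE8 = 11101000 → 3-byte char #6 = E8 8D B5.
Offset 15: leading byte 0xF0 = 11110000 → 4-byte char #7 = F0 90 80 A6.
Offset 19: leading byte 0xE5 = 11100101 → 3-byte char #8 = E5 BB 96.
Offset 22: leading byte 0xF3 = 11110011 → 4-byte char #9 = F3 8F 8C A8.
Leading byte 0xF3 = 11110011 matches 11110xxx → 4-byte sequence.
Byte 1: 0xF3 = 11110011, payload 011 (3 bits).
Byte 2: 0x8F = 10001111 (10xxxxxx ✓), payload 001111.
Byte 3: 0x8C = 10001100 (10xxxxxx ✓), payload 001100.
Byte 4: 0xA8 = 10101000 (10xxxxxx ✓), payload 101000.
Concatenate: 011001111001100101000 = 0xCF328 (21 bits → U+CF328).

U+CF328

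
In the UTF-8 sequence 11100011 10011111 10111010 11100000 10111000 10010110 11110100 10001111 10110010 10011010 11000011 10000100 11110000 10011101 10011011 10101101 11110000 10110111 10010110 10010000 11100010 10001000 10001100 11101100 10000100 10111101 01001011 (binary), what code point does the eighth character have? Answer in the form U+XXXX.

U+C13D

Offset 0: leading byte 0xE3 = 11100011 → 3-byte char #1 = E3 9F BA.
Offset 3: leading byte 0xE0 = 11100000 → 3-byte char #2 = E0 B8 96.
Offset 6: leading byte 0xF4 = 11110100 → 4-byte char #3 = F4 8F B2 9A.
Offset 10: leading byte 0xC3 = 11000011 → 2-byte char #4 = C3 84.
Offset 12: leading byte 0xF0 = 11110000 → 4-byte char #5 = F0 9D 9B AD.
Offset 16: leading byte 0xF0 = 11110000 → 4-byte char #6 = F0 B7 96 90.
Offset 20: leading byte 0xE2 = 11100010 → 3-byte char #7 = E2 88 8C.
Offset 23: leading byte 0xEC = 11101100 → 3-byte char #8 = EC 84 BD.
Leading byte 0xEC = 11101100 matches 1110xxxx → 3-byte sequence.
Byte 1: 0xEC = 11101100, payload 1100 (4 bits).
Byte 2: 0x84 = 10000100 (10xxxxxx ✓), payload 000100.
Byte 3: 0xBD = 10111101 (10xxxxxx ✓), payload 111101.
Concatenate: 1100000100111101 = 0xC13D (16 bits → U+C13D).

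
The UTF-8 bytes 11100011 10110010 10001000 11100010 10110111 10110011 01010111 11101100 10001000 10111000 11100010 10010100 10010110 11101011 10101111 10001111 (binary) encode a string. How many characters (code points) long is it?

6

Byte at offset 0: 0xE3 = 11100011 → 3-byte char (#1). Advance 3.
Byte at offset 3: 0xE2 = 11100010 → 3-byte char (#2). Advance 3.
Byte at offset 6: 0x57 = 01010111 → 1-byte char (#3). Advance 1.
Byte at offset 7: 0xEC = 11101100 → 3-byte char (#4). Advance 3.
Byte at offset 10: 0xE2 = 11100010 → 3-byte char (#5). Advance 3.
Byte at offset 13: 0xEB = 11101011 → 3-byte char (#6). Advance 3.
Reached end at offset 16 after 6 code points.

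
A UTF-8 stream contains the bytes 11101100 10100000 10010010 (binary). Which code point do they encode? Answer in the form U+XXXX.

Leading byte 0xEC = 11101100 matches 1110xxxx → 3-byte sequence.
Byte 1: 0xEC = 11101100, payload 1100 (4 bits).
Byte 2: 0xA0 = 10100000 (10xxxxxx ✓), payload 100000.
Byte 3: 0x92 = 10010010 (10xxxxxx ✓), payload 010010.
Concatenate: 1100100000010010 = 0xC812 (16 bits → U+C812).

U+C812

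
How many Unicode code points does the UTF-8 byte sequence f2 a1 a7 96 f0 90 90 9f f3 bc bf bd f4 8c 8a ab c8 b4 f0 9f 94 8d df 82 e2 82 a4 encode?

8

Byte at offset 0: 0xF2 = 11110010 → 4-byte char (#1). Advance 4.
Byte at offset 4: 0xF0 = 11110000 → 4-byte char (#2). Advance 4.
Byte at offset 8: 0xF3 = 11110011 → 4-byte char (#3). Advance 4.
Byte at offset 12: 0xF4 = 11110100 → 4-byte char (#4). Advance 4.
Byte at offset 16: 0xC8 = 11001000 → 2-byte char (#5). Advance 2.
Byte at offset 18: 0xF0 = 11110000 → 4-byte char (#6). Advance 4.
Byte at offset 22: 0xDF = 11011111 → 2-byte char (#7). Advance 2.
Byte at offset 24: 0xE2 = 11100010 → 3-byte char (#8). Advance 3.
Reached end at offset 27 after 8 code points.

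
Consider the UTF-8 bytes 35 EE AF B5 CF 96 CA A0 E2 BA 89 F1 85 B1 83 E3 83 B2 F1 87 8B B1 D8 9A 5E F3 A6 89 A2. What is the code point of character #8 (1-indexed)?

U+472F1

Offset 0: leading byte 0x35 = 00110101 → 1-byte char #1 = 35.
Offset 1: leading byte 0xEE = 11101110 → 3-byte char #2 = EE AF B5.
Offset 4: leading byte 0xCF = 11001111 → 2-byte char #3 = CF 96.
Offset 6: leading byte 0xCA = 11001010 → 2-byte char #4 = CA A0.
Offset 8: leading byte 0xE2 = 11100010 → 3-byte char #5 = E2 BA 89.
Offset 11: leading byte 0xF1 = 11110001 → 4-byte char #6 = F1 85 B1 83.
Offset 15: leading byte 0xE3 = 11100011 → 3-byte char #7 = E3 83 B2.
Offset 18: leading byte 0xF1 = 11110001 → 4-byte char #8 = F1 87 8B B1.
Leading byte 0xF1 = 11110001 matches 11110xxx → 4-byte sequence.
Byte 1: 0xF1 = 11110001, payload 001 (3 bits).
Byte 2: 0x87 = 10000111 (10xxxxxx ✓), payload 000111.
Byte 3: 0x8B = 10001011 (10xxxxxx ✓), payload 001011.
Byte 4: 0xB1 = 10110001 (10xxxxxx ✓), payload 110001.
Concatenate: 001000111001011110001 = 0x472F1 (21 bits → U+472F1).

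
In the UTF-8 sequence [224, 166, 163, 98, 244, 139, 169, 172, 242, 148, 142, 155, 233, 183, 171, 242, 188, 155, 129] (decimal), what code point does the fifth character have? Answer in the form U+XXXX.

U+9DEB

Offset 0: leading byte 0xE0 = 11100000 → 3-byte char #1 = E0 A6 A3.
Offset 3: leading byte 0x62 = 01100010 → 1-byte char #2 = 62.
Offset 4: leading byte 0xF4 = 11110100 → 4-byte char #3 = F4 8B A9 AC.
Offset 8: leading byte 0xF2 = 11110010 → 4-byte char #4 = F2 94 8E 9B.
Offset 12: leading byte 0xE9 = 11101001 → 3-byte char #5 = E9 B7 AB.
Leading byte 0xE9 = 11101001 matches 1110xxxx → 3-byte sequence.
Byte 1: 0xE9 = 11101001, payload 1001 (4 bits).
Byte 2: 0xB7 = 10110111 (10xxxxxx ✓), payload 110111.
Byte 3: 0xAB = 10101011 (10xxxxxx ✓), payload 101011.
Concatenate: 1001110111101011 = 0x9DEB (16 bits → U+9DEB).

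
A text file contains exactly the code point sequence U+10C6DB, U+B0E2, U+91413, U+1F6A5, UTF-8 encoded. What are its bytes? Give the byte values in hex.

F4 8C 9B 9B EB 83 A2 F2 91 90 93 F0 9F 9A A5

U+10C6DB: 4-byte form → F4 8C 9B 9B.
U+B0E2: 3-byte form → EB 83 A2.
U+91413: 4-byte form → F2 91 90 93.
U+1F6A5: 4-byte form → F0 9F 9A A5.
Concatenated (15 bytes): F4 8C 9B 9B EB 83 A2 F2 91 90 93 F0 9F 9A A5.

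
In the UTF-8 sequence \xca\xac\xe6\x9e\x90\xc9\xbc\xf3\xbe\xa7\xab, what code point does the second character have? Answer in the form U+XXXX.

Offset 0: leading byte 0xCA = 11001010 → 2-byte char #1 = CA AC.
Offset 2: leading byte 0xE6 = 11100110 → 3-byte char #2 = E6 9E 90.
Leading byte 0xE6 = 11100110 matches 1110xxxx → 3-byte sequence.
Byte 1: 0xE6 = 11100110, payload 0110 (4 bits).
Byte 2: 0x9E = 10011110 (10xxxxxx ✓), payload 011110.
Byte 3: 0x90 = 10010000 (10xxxxxx ✓), payload 010000.
Concatenate: 0110011110010000 = 0x6790 (16 bits → U+6790).

U+6790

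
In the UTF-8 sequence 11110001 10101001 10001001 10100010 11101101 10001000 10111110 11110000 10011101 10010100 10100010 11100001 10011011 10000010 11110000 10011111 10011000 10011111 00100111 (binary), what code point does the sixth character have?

U+0027

Offset 0: leading byte 0xF1 = 11110001 → 4-byte char #1 = F1 A9 89 A2.
Offset 4: leading byte 0xED = 11101101 → 3-byte char #2 = ED 88 BE.
Offset 7: leading byte 0xF0 = 11110000 → 4-byte char #3 = F0 9D 94 A2.
Offset 11: leading byte 0xE1 = 11100001 → 3-byte char #4 = E1 9B 82.
Offset 14: leading byte 0xF0 = 11110000 → 4-byte char #5 = F0 9F 98 9F.
Offset 18: leading byte 0x27 = 00100111 → 1-byte char #6 = 27.
Leading byte 0x27 = 00100111 matches 0xxxxxxx → 1-byte sequence.
Byte 1: 0x27 = 00100111, payload 0100111 (7 bits).
Concatenate: 0100111 = 0x27 (7 bits → U+0027).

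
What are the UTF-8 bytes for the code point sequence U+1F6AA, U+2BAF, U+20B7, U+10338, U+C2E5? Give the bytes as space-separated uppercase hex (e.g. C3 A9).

F0 9F 9A AA E2 AE AF E2 82 B7 F0 90 8C B8 EC 8B A5

U+1F6AA: 4-byte form → F0 9F 9A AA.
U+2BAF: 3-byte form → E2 AE AF.
U+20B7: 3-byte form → E2 82 B7.
U+10338: 4-byte form → F0 90 8C B8.
U+C2E5: 3-byte form → EC 8B A5.
Concatenated (17 bytes): F0 9F 9A AA E2 AE AF E2 82 B7 F0 90 8C B8 EC 8B A5.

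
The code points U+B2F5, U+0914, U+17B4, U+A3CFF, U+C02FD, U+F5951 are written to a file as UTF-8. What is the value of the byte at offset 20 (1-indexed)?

0xA5

1-indexed offset 20 is 0-indexed offset 19.
U+B2F5 → 3-byte form EB 8B B5 at offsets 0–2.
U+0914 → 3-byte form E0 A4 94 at offsets 3–5.
U+17B4 → 3-byte form E1 9E B4 at offsets 6–8.
U+A3CFF → 4-byte form F2 A3 B3 BF at offsets 9–12.
U+C02FD → 4-byte form F3 80 8B BD at offsets 13–16.
U+F5951 → 4-byte form F3 B5 A5 91 at offsets 17–20.
Offset 19 falls in char 6's range; it's byte 3 of F3 B5 A5 91 = 0xA5.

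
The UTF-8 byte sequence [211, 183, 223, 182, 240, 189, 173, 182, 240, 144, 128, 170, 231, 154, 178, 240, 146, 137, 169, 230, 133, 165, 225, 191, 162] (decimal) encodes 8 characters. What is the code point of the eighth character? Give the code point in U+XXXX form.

U+1FE2

Offset 0: leading byte 0xD3 = 11010011 → 2-byte char #1 = D3 B7.
Offset 2: leading byte 0xDF = 11011111 → 2-byte char #2 = DF B6.
Offset 4: leading byte 0xF0 = 11110000 → 4-byte char #3 = F0 BD AD B6.
Offset 8: leading byte 0xF0 = 11110000 → 4-byte char #4 = F0 90 80 AA.
Offset 12: leading byte 0xE7 = 11100111 → 3-byte char #5 = E7 9A B2.
Offset 15: leading byte 0xF0 = 11110000 → 4-byte char #6 = F0 92 89 A9.
Offset 19: leading byte 0xE6 = 11100110 → 3-byte char #7 = E6 85 A5.
Offset 22: leading byte 0xE1 = 11100001 → 3-byte char #8 = E1 BF A2.
Leading byte 0xE1 = 11100001 matches 1110xxxx → 3-byte sequence.
Byte 1: 0xE1 = 11100001, payload 0001 (4 bits).
Byte 2: 0xBF = 10111111 (10xxxxxx ✓), payload 111111.
Byte 3: 0xA2 = 10100010 (10xxxxxx ✓), payload 100010.
Concatenate: 0001111111100010 = 0x1FE2 (16 bits → U+1FE2).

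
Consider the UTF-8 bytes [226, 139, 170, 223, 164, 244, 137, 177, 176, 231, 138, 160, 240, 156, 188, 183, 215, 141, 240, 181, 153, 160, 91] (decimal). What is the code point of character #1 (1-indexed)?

U+22EA

Offset 0: leading byte 0xE2 = 11100010 → 3-byte char #1 = E2 8B AA.
Leading byte 0xE2 = 11100010 matches 1110xxxx → 3-byte sequence.
Byte 1: 0xE2 = 11100010, payload 0010 (4 bits).
Byte 2: 0x8B = 10001011 (10xxxxxx ✓), payload 001011.
Byte 3: 0xAA = 10101010 (10xxxxxx ✓), payload 101010.
Concatenate: 0010001011101010 = 0x22EA (16 bits → U+22EA).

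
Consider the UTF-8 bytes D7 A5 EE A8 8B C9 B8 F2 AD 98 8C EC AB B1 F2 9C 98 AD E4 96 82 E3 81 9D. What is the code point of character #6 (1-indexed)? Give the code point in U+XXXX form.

Offset 0: leading byte 0xD7 = 11010111 → 2-byte char #1 = D7 A5.
Offset 2: leading byte 0xEE = 11101110 → 3-byte char #2 = EE A8 8B.
Offset 5: leading byte 0xC9 = 11001001 → 2-byte char #3 = C9 B8.
Offset 7: leading byte 0xF2 = 11110010 → 4-byte char #4 = F2 AD 98 8C.
Offset 11: leading byte 0xEC = 11101100 → 3-byte char #5 = EC AB B1.
Offset 14: leading byte 0xF2 = 11110010 → 4-byte char #6 = F2 9C 98 AD.
Leading byte 0xF2 = 11110010 matches 11110xxx → 4-byte sequence.
Byte 1: 0xF2 = 11110010, payload 010 (3 bits).
Byte 2: 0x9C = 10011100 (10xxxxxx ✓), payload 011100.
Byte 3: 0x98 = 10011000 (10xxxxxx ✓), payload 011000.
Byte 4: 0xAD = 10101101 (10xxxxxx ✓), payload 101101.
Concatenate: 010011100011000101101 = 0x9C62D (21 bits → U+9C62D).

U+9C62D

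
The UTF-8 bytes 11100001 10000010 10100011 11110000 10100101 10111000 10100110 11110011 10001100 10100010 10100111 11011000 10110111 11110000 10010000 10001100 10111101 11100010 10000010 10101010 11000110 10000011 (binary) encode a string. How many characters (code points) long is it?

Byte at offset 0: 0xE1 = 11100001 → 3-byte char (#1). Advance 3.
Byte at offset 3: 0xF0 = 11110000 → 4-byte char (#2). Advance 4.
Byte at offset 7: 0xF3 = 11110011 → 4-byte char (#3). Advance 4.
Byte at offset 11: 0xD8 = 11011000 → 2-byte char (#4). Advance 2.
Byte at offset 13: 0xF0 = 11110000 → 4-byte char (#5). Advance 4.
Byte at offset 17: 0xE2 = 11100010 → 3-byte char (#6). Advance 3.
Byte at offset 20: 0xC6 = 11000110 → 2-byte char (#7). Advance 2.
Reached end at offset 22 after 7 code points.

7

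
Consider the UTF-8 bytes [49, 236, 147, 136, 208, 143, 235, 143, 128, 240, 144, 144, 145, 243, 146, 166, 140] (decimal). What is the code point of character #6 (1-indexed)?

Offset 0: leading byte 0x31 = 00110001 → 1-byte char #1 = 31.
Offset 1: leading byte 0xEC = 11101100 → 3-byte char #2 = EC 93 88.
Offset 4: leading byte 0xD0 = 11010000 → 2-byte char #3 = D0 8F.
Offset 6: leading byte 0xEB = 11101011 → 3-byte char #4 = EB 8F 80.
Offset 9: leading byte 0xF0 = 11110000 → 4-byte char #5 = F0 90 90 91.
Offset 13: leading byte 0xF3 = 11110011 → 4-byte char #6 = F3 92 A6 8C.
Leading byte 0xF3 = 11110011 matches 11110xxx → 4-byte sequence.
Byte 1: 0xF3 = 11110011, payload 011 (3 bits).
Byte 2: 0x92 = 10010010 (10xxxxxx ✓), payload 010010.
Byte 3: 0xA6 = 10100110 (10xxxxxx ✓), payload 100110.
Byte 4: 0x8C = 10001100 (10xxxxxx ✓), payload 001100.
Concatenate: 011010010100110001100 = 0xD298C (21 bits → U+D298C).

U+D298C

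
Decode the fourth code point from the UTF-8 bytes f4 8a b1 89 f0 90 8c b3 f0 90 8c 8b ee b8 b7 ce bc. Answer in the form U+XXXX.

Offset 0: leading byte 0xF4 = 11110100 → 4-byte char #1 = F4 8A B1 89.
Offset 4: leading byte 0xF0 = 11110000 → 4-byte char #2 = F0 90 8C B3.
Offset 8: leading byte 0xF0 = 11110000 → 4-byte char #3 = F0 90 8C 8B.
Offset 12: leading byte 0xEE = 11101110 → 3-byte char #4 = EE B8 B7.
Leading byte 0xEE = 11101110 matches 1110xxxx → 3-byte sequence.
Byte 1: 0xEE = 11101110, payload 1110 (4 bits).
Byte 2: 0xB8 = 10111000 (10xxxxxx ✓), payload 111000.
Byte 3: 0xB7 = 10110111 (10xxxxxx ✓), payload 110111.
Concatenate: 1110111000110111 = 0xEE37 (16 bits → U+EE37).

U+EE37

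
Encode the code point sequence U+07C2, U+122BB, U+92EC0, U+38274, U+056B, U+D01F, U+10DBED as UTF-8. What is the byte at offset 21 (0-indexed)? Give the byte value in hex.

0xAF

U+07C2 → 2-byte form DF 82 at offsets 0–1.
U+122BB → 4-byte form F0 92 8A BB at offsets 2–5.
U+92EC0 → 4-byte form F2 92 BB 80 at offsets 6–9.
U+38274 → 4-byte form F0 B8 89 B4 at offsets 10–13.
U+056B → 2-byte form D5 AB at offsets 14–15.
U+D01F → 3-byte form ED 80 9F at offsets 16–18.
U+10DBED → 4-byte form F4 8D AF AD at offsets 19–22.
Offset 21 falls in char 7's range; it's byte 3 of F4 8D AF AD = 0xAF.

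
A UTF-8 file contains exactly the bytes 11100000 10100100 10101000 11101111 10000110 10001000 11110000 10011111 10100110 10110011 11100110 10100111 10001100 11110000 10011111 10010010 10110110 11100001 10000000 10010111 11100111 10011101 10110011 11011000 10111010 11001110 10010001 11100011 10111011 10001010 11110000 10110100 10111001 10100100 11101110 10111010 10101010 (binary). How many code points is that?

12

Byte at offset 0: 0xE0 = 11100000 → 3-byte char (#1). Advance 3.
Byte at offset 3: 0xEF = 11101111 → 3-byte char (#2). Advance 3.
Byte at offset 6: 0xF0 = 11110000 → 4-byte char (#3). Advance 4.
Byte at offset 10: 0xE6 = 11100110 → 3-byte char (#4). Advance 3.
Byte at offset 13: 0xF0 = 11110000 → 4-byte char (#5). Advance 4.
Byte at offset 17: 0xE1 = 11100001 → 3-byte char (#6). Advance 3.
Byte at offset 20: 0xE7 = 11100111 → 3-byte char (#7). Advance 3.
Byte at offset 23: 0xD8 = 11011000 → 2-byte char (#8). Advance 2.
Byte at offset 25: 0xCE = 11001110 → 2-byte char (#9). Advance 2.
Byte at offset 27: 0xE3 = 11100011 → 3-byte char (#10). Advance 3.
Byte at offset 30: 0xF0 = 11110000 → 4-byte char (#11). Advance 4.
Byte at offset 34: 0xEE = 11101110 → 3-byte char (#12). Advance 3.
Reached end at offset 37 after 12 code points.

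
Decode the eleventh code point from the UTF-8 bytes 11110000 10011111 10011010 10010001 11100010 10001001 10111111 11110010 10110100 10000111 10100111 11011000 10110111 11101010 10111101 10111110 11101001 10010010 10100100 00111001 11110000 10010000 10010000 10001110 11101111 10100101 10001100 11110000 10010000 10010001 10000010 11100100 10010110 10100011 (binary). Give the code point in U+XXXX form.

Offset 0: leading byte 0xF0 = 11110000 → 4-byte char #1 = F0 9F 9A 91.
Offset 4: leading byte 0xE2 = 11100010 → 3-byte char #2 = E2 89 BF.
Offset 7: leading byte 0xF2 = 11110010 → 4-byte char #3 = F2 B4 87 A7.
Offset 11: leading byte 0xD8 = 11011000 → 2-byte char #4 = D8 B7.
Offset 13: leading byte 0xEA = 11101010 → 3-byte char #5 = EA BD BE.
Offset 16: leading byte 0xE9 = 11101001 → 3-byte char #6 = E9 92 A4.
Offset 19: leading byte 0x39 = 00111001 → 1-byte char #7 = 39.
Offset 20: leading byte 0xF0 = 11110000 → 4-byte char #8 = F0 90 90 8E.
Offset 24: leading byte 0xEF = 11101111 → 3-byte char #9 = EF A5 8C.
Offset 27: leading byte 0xF0 = 11110000 → 4-byte char #10 = F0 90 91 82.
Offset 31: leading byte 0xE4 = 11100100 → 3-byte char #11 = E4 96 A3.
Leading byte 0xE4 = 11100100 matches 1110xxxx → 3-byte sequence.
Byte 1: 0xE4 = 11100100, payload 0100 (4 bits).
Byte 2: 0x96 = 10010110 (10xxxxxx ✓), payload 010110.
Byte 3: 0xA3 = 10100011 (10xxxxxx ✓), payload 100011.
Concatenate: 0100010110100011 = 0x45A3 (16 bits → U+45A3).

U+45A3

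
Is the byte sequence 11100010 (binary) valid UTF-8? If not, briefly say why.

Leading byte 0xE2 = 11100010 → 3-byte form, but only 1 byte is present.

invalid (sequence truncated)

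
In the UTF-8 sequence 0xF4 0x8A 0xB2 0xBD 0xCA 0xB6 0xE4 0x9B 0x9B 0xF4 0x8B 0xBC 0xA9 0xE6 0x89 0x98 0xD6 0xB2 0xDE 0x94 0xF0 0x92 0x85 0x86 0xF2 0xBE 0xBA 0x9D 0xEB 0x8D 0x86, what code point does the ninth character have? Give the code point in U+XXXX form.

U+BEE9D

Offset 0: leading byte 0xF4 = 11110100 → 4-byte char #1 = F4 8A B2 BD.
Offset 4: leading byte 0xCA = 11001010 → 2-byte char #2 = CA B6.
Offset 6: leading byte 0xE4 = 11100100 → 3-byte char #3 = E4 9B 9B.
Offset 9: leading byte 0xF4 = 11110100 → 4-byte char #4 = F4 8B BC A9.
Offset 13: leading byte 0xE6 = 11100110 → 3-byte char #5 = E6 89 98.
Offset 16: leading byte 0xD6 = 11010110 → 2-byte char #6 = D6 B2.
Offset 18: leading byte 0xDE = 11011110 → 2-byte char #7 = DE 94.
Offset 20: leading byte 0xF0 = 11110000 → 4-byte char #8 = F0 92 85 86.
Offset 24: leading byte 0xF2 = 11110010 → 4-byte char #9 = F2 BE BA 9D.
Leading byte 0xF2 = 11110010 matches 11110xxx → 4-byte sequence.
Byte 1: 0xF2 = 11110010, payload 010 (3 bits).
Byte 2: 0xBE = 10111110 (10xxxxxx ✓), payload 111110.
Byte 3: 0xBA = 10111010 (10xxxxxx ✓), payload 111010.
Byte 4: 0x9D = 10011101 (10xxxxxx ✓), payload 011101.
Concatenate: 010111110111010011101 = 0xBEE9D (21 bits → U+BEE9D).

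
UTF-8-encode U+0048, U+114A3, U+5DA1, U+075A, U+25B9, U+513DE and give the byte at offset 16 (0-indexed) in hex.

U+0048 → 1-byte form 48 at offsets 0–0.
U+114A3 → 4-byte form F0 91 92 A3 at offsets 1–4.
U+5DA1 → 3-byte form E5 B6 A1 at offsets 5–7.
U+075A → 2-byte form DD 9A at offsets 8–9.
U+25B9 → 3-byte form E2 96 B9 at offsets 10–12.
U+513DE → 4-byte form F1 91 8F 9E at offsets 13–16.
Offset 16 falls in char 6's range; it's byte 4 of F1 91 8F 9E = 0x9E.

0x9E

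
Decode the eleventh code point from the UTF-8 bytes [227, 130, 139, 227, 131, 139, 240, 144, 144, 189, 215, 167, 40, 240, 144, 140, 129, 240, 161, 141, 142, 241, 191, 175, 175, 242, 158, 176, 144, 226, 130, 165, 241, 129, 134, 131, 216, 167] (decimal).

Offset 0: leading byte 0xE3 = 11100011 → 3-byte char #1 = E3 82 8B.
Offset 3: leading byte 0xE3 = 11100011 → 3-byte char #2 = E3 83 8B.
Offset 6: leading byte 0xF0 = 11110000 → 4-byte char #3 = F0 90 90 BD.
Offset 10: leading byte 0xD7 = 11010111 → 2-byte char #4 = D7 A7.
Offset 12: leading byte 0x28 = 00101000 → 1-byte char #5 = 28.
Offset 13: leading byte 0xF0 = 11110000 → 4-byte char #6 = F0 90 8C 81.
Offset 17: leading byte 0xF0 = 11110000 → 4-byte char #7 = F0 A1 8D 8E.
Offset 21: leading byte 0xF1 = 11110001 → 4-byte char #8 = F1 BF AF AF.
Offset 25: leading byte 0xF2 = 11110010 → 4-byte char #9 = F2 9E B0 90.
Offset 29: leading byte 0xE2 = 11100010 → 3-byte char #10 = E2 82 A5.
Offset 32: leading byte 0xF1 = 11110001 → 4-byte char #11 = F1 81 86 83.
Leading byte 0xF1 = 11110001 matches 11110xxx → 4-byte sequence.
Byte 1: 0xF1 = 11110001, payload 001 (3 bits).
Byte 2: 0x81 = 10000001 (10xxxxxx ✓), payload 000001.
Byte 3: 0x86 = 10000110 (10xxxxxx ✓), payload 000110.
Byte 4: 0x83 = 10000011 (10xxxxxx ✓), payload 000011.
Concatenate: 001000001000110000011 = 0x41183 (21 bits → U+41183).

U+41183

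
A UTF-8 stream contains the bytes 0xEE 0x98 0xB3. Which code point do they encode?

Leading byte 0xEE = 11101110 matches 1110xxxx → 3-byte sequence.
Byte 1: 0xEE = 11101110, payload 1110 (4 bits).
Byte 2: 0x98 = 10011000 (10xxxxxx ✓), payload 011000.
Byte 3: 0xB3 = 10110011 (10xxxxxx ✓), payload 110011.
Concatenate: 1110011000110011 = 0xE633 (16 bits → U+E633).

U+E633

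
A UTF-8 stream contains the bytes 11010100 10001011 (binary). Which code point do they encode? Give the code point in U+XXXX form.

U+050B

Leading byte 0xD4 = 11010100 matches 110xxxxx → 2-byte sequence.
Byte 1: 0xD4 = 11010100, payload 10100 (5 bits).
Byte 2: 0x8B = 10001011 (10xxxxxx ✓), payload 001011.
Concatenate: 10100001011 = 0x50B (11 bits → U+050B).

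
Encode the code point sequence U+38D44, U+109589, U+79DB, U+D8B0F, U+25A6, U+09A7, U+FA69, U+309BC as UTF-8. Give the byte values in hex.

U+38D44: 4-byte form → F0 B8 B5 84.
U+109589: 4-byte form → F4 89 96 89.
U+79DB: 3-byte form → E7 A7 9B.
U+D8B0F: 4-byte form → F3 98 AC 8F.
U+25A6: 3-byte form → E2 96 A6.
U+09A7: 3-byte form → E0 A6 A7.
U+FA69: 3-byte form → EF A9 A9.
U+309BC: 4-byte form → F0 B0 A6 BC.
Concatenated (28 bytes): F0 B8 B5 84 F4 89 96 89 E7 A7 9B F3 98 AC 8F E2 96 A6 E0 A6 A7 EF A9 A9 F0 B0 A6 BC.

F0 B8 B5 84 F4 89 96 89 E7 A7 9B F3 98 AC 8F E2 96 A6 E0 A6 A7 EF A9 A9 F0 B0 A6 BC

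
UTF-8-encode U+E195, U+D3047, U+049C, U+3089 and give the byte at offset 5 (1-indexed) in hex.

1-indexed offset 5 is 0-indexed offset 4.
U+E195 → 3-byte form EE 86 95 at offsets 0–2.
U+D3047 → 4-byte form F3 93 81 87 at offsets 3–6.
Offset 4 falls in char 2's range; it's byte 2 of F3 93 81 87 = 0x93.

0x93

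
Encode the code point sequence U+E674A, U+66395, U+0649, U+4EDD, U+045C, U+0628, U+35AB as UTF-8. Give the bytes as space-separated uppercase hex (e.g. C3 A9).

U+E674A: 4-byte form → F3 A6 9D 8A.
U+66395: 4-byte form → F1 A6 8E 95.
U+0649: 2-byte form → D9 89.
U+4EDD: 3-byte form → E4 BB 9D.
U+045C: 2-byte form → D1 9C.
U+0628: 2-byte form → D8 A8.
U+35AB: 3-byte form → E3 96 AB.
Concatenated (20 bytes): F3 A6 9D 8A F1 A6 8E 95 D9 89 E4 BB 9D D1 9C D8 A8 E3 96 AB.

F3 A6 9D 8A F1 A6 8E 95 D9 89 E4 BB 9D D1 9C D8 A8 E3 96 AB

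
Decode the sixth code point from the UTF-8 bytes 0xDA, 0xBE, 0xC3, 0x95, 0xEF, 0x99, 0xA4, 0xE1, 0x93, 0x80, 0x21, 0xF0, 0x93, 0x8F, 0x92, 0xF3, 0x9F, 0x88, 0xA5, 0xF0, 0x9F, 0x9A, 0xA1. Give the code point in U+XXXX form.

U+133D2

Offset 0: leading byte 0xDA = 11011010 → 2-byte char #1 = DA BE.
Offset 2: leading byte 0xC3 = 11000011 → 2-byte char #2 = C3 95.
Offset 4: leading byte 0xEF = 11101111 → 3-byte char #3 = EF 99 A4.
Offset 7: leading byte 0xE1 = 11100001 → 3-byte char #4 = E1 93 80.
Offset 10: leading byte 0x21 = 00100001 → 1-byte char #5 = 21.
Offset 11: leading byte 0xF0 = 11110000 → 4-byte char #6 = F0 93 8F 92.
Leading byte 0xF0 = 11110000 matches 11110xxx → 4-byte sequence.
Byte 1: 0xF0 = 11110000, payload 000 (3 bits).
Byte 2: 0x93 = 10010011 (10xxxxxx ✓), payload 010011.
Byte 3: 0x8F = 10001111 (10xxxxxx ✓), payload 001111.
Byte 4: 0x92 = 10010010 (10xxxxxx ✓), payload 010010.
Concatenate: 000010011001111010010 = 0x133D2 (21 bits → U+133D2).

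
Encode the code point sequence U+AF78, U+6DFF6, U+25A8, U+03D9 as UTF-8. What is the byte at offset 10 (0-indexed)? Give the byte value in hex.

0xCF

U+AF78 → 3-byte form EA BD B8 at offsets 0–2.
U+6DFF6 → 4-byte form F1 AD BF B6 at offsets 3–6.
U+25A8 → 3-byte form E2 96 A8 at offsets 7–9.
U+03D9 → 2-byte form CF 99 at offsets 10–11.
Offset 10 falls in char 4's range; it's byte 1 of CF 99 = 0xCF.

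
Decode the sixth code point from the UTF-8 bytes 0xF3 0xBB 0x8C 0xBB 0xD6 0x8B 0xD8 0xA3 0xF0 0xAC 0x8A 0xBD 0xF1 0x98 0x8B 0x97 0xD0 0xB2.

Offset 0: leading byte 0xF3 = 11110011 → 4-byte char #1 = F3 BB 8C BB.
Offset 4: leading byte 0xD6 = 11010110 → 2-byte char #2 = D6 8B.
Offset 6: leading byte 0xD8 = 11011000 → 2-byte char #3 = D8 A3.
Offset 8: leading byte 0xF0 = 11110000 → 4-byte char #4 = F0 AC 8A BD.
Offset 12: leading byte 0xF1 = 11110001 → 4-byte char #5 = F1 98 8B 97.
Offset 16: leading byte 0xD0 = 11010000 → 2-byte char #6 = D0 B2.
Leading byte 0xD0 = 11010000 matches 110xxxxx → 2-byte sequence.
Byte 1: 0xD0 = 11010000, payload 10000 (5 bits).
Byte 2: 0xB2 = 10110010 (10xxxxxx ✓), payload 110010.
Concatenate: 10000110010 = 0x432 (11 bits → U+0432).

U+0432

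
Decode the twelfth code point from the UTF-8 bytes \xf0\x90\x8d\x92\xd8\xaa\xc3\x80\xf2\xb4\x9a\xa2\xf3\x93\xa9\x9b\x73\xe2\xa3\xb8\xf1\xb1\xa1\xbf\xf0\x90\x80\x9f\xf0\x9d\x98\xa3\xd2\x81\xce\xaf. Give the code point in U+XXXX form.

U+03AF

Offset 0: leading byte 0xF0 = 11110000 → 4-byte char #1 = F0 90 8D 92.
Offset 4: leading byte 0xD8 = 11011000 → 2-byte char #2 = D8 AA.
Offset 6: leading byte 0xC3 = 11000011 → 2-byte char #3 = C3 80.
Offset 8: leading byte 0xF2 = 11110010 → 4-byte char #4 = F2 B4 9A A2.
Offset 12: leading byte 0xF3 = 11110011 → 4-byte char #5 = F3 93 A9 9B.
Offset 16: leading byte 0x73 = 01110011 → 1-byte char #6 = 73.
Offset 17: leading byte 0xE2 = 11100010 → 3-byte char #7 = E2 A3 B8.
Offset 20: leading byte 0xF1 = 11110001 → 4-byte char #8 = F1 B1 A1 BF.
Offset 24: leading byte 0xF0 = 11110000 → 4-byte char #9 = F0 90 80 9F.
Offset 28: leading byte 0xF0 = 11110000 → 4-byte char #10 = F0 9D 98 A3.
Offset 32: leading byte 0xD2 = 11010010 → 2-byte char #11 = D2 81.
Offset 34: leading byte 0xCE = 11001110 → 2-byte char #12 = CE AF.
Leading byte 0xCE = 11001110 matches 110xxxxx → 2-byte sequence.
Byte 1: 0xCE = 11001110, payload 01110 (5 bits).
Byte 2: 0xAF = 10101111 (10xxxxxx ✓), payload 101111.
Concatenate: 01110101111 = 0x3AF (11 bits → U+03AF).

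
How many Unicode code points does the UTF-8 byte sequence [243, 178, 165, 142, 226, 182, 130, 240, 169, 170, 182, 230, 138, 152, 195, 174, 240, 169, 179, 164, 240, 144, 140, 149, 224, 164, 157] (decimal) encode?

Byte at offset 0: 0xF3 = 11110011 → 4-byte char (#1). Advance 4.
Byte at offset 4: 0xE2 = 11100010 → 3-byte char (#2). Advance 3.
Byte at offset 7: 0xF0 = 11110000 → 4-byte char (#3). Advance 4.
Byte at offset 11: 0xE6 = 11100110 → 3-byte char (#4). Advance 3.
Byte at offset 14: 0xC3 = 11000011 → 2-byte char (#5). Advance 2.
Byte at offset 16: 0xF0 = 11110000 → 4-byte char (#6). Advance 4.
Byte at offset 20: 0xF0 = 11110000 → 4-byte char (#7). Advance 4.
Byte at offset 24: 0xE0 = 11100000 → 3-byte char (#8). Advance 3.
Reached end at offset 27 after 8 code points.

8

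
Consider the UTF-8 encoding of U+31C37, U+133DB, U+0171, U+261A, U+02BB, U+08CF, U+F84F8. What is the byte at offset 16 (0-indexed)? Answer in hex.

U+31C37 → 4-byte form F0 B1 B0 B7 at offsets 0–3.
U+133DB → 4-byte form F0 93 8F 9B at offsets 4–7.
U+0171 → 2-byte form C5 B1 at offsets 8–9.
U+261A → 3-byte form E2 98 9A at offsets 10–12.
U+02BB → 2-byte form CA BB at offsets 13–14.
U+08CF → 3-byte form E0 A3 8F at offsets 15–17.
Offset 16 falls in char 6's range; it's byte 2 of E0 A3 8F = 0xA3.

0xA3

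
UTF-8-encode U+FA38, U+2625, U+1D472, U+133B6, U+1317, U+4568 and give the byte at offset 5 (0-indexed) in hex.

U+FA38 → 3-byte form EF A8 B8 at offsets 0–2.
U+2625 → 3-byte form E2 98 A5 at offsets 3–5.
Offset 5 falls in char 2's range; it's byte 3 of E2 98 A5 = 0xA5.

0xA5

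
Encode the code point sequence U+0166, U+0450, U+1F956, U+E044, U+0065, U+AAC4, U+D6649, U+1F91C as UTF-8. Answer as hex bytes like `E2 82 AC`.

C5 A6 D1 90 F0 9F A5 96 EE 81 84 65 EA AB 84 F3 96 99 89 F0 9F A4 9C

U+0166: 2-byte form → C5 A6.
U+0450: 2-byte form → D1 90.
U+1F956: 4-byte form → F0 9F A5 96.
U+E044: 3-byte form → EE 81 84.
U+0065: 1-byte form → 65.
U+AAC4: 3-byte form → EA AB 84.
U+D6649: 4-byte form → F3 96 99 89.
U+1F91C: 4-byte form → F0 9F A4 9C.
Concatenated (23 bytes): C5 A6 D1 90 F0 9F A5 96 EE 81 84 65 EA AB 84 F3 96 99 89 F0 9F A4 9C.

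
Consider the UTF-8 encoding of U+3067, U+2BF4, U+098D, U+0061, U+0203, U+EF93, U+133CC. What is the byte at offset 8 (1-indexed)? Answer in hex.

1-indexed offset 8 is 0-indexed offset 7.
U+3067 → 3-byte form E3 81 A7 at offsets 0–2.
U+2BF4 → 3-byte form E2 AF B4 at offsets 3–5.
U+098D → 3-byte form E0 A6 8D at offsets 6–8.
Offset 7 falls in char 3's range; it's byte 2 of E0 A6 8D = 0xA6.

0xA6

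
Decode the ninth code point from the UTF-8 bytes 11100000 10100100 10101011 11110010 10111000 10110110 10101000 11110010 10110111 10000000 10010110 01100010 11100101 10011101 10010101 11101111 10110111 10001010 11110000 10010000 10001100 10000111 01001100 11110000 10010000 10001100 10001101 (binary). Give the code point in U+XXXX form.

Offset 0: leading byte 0xE0 = 11100000 → 3-byte char #1 = E0 A4 AB.
Offset 3: leading byte 0xF2 = 11110010 → 4-byte char #2 = F2 B8 B6 A8.
Offset 7: leading byte 0xF2 = 11110010 → 4-byte char #3 = F2 B7 80 96.
Offset 11: leading byte 0x62 = 01100010 → 1-byte char #4 = 62.
Offset 12: leading byte 0xE5 = 11100101 → 3-byte char #5 = E5 9D 95.
Offset 15: leading byte 0xEF = 11101111 → 3-byte char #6 = EF B7 8A.
Offset 18: leading byte 0xF0 = 11110000 → 4-byte char #7 = F0 90 8C 87.
Offset 22: leading byte 0x4C = 01001100 → 1-byte char #8 = 4C.
Offset 23: leading byte 0xF0 = 11110000 → 4-byte char #9 = F0 90 8C 8D.
Leading byte 0xF0 = 11110000 matches 11110xxx → 4-byte sequence.
Byte 1: 0xF0 = 11110000, payload 000 (3 bits).
Byte 2: 0x90 = 10010000 (10xxxxxx ✓), payload 010000.
Byte 3: 0x8C = 10001100 (10xxxxxx ✓), payload 001100.
Byte 4: 0x8D = 10001101 (10xxxxxx ✓), payload 001101.
Concatenate: 000010000001100001101 = 0x1030D (21 bits → U+1030D).

U+1030D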